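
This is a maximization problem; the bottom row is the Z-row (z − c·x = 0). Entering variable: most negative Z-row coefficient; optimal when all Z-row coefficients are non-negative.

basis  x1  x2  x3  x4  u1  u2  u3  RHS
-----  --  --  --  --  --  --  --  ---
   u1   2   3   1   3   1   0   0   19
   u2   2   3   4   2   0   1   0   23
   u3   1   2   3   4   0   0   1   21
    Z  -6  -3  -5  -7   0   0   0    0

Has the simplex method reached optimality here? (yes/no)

The Z-row has a negative entry -7 in column x4, so it is not optimal.

no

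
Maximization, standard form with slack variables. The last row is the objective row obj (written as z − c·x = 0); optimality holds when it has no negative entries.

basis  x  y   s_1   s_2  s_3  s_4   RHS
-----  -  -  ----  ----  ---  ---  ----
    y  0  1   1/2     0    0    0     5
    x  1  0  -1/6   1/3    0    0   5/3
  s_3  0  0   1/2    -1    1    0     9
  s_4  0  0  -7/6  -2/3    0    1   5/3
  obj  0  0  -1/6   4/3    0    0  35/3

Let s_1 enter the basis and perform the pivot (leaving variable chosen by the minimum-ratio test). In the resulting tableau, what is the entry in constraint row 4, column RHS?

40/3

Ratio test on column s_1 — row 1: 5/(1/2) = 10; row 2: entry -1/6 ≤ 0; row 3: 9/(1/2) = 18; row 4: entry -7/6 ≤ 0. Minimum is 10 at row 1 (y leaves); pivot element 1/2.
Divide row 1 by 1/2; eliminate column s_1 from the other rows.
Row 4 update in column RHS: 5/3 − (-7/6)·10 = 40/3.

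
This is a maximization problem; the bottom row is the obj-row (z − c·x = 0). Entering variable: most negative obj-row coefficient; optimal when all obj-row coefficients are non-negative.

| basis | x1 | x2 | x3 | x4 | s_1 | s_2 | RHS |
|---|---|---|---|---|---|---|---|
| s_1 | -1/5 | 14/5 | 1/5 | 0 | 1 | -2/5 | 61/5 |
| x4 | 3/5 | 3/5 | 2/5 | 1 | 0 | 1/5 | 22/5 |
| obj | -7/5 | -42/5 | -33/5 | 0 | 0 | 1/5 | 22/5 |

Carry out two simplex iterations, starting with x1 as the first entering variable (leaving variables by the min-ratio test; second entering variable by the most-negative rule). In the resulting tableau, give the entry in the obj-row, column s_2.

-1/9

Ratio test on column x1 — row 1: entry -1/5 ≤ 0; row 2: (22/5)/(3/5) = 22/3. Minimum is 22/3 at row 2 (x4 leaves); pivot element 3/5.
Divide row 2 by 3/5; eliminate column x1 from the other rows.
Second iteration: most negative obj-row entry is -7 in column x2, so x2 enters.
Ratio test on column x2 — row 1: (41/3)/3 = 41/9; row 2: (22/3)/1 = 22/3. Minimum is 41/9 at row 1 (s_1 leaves); pivot element 3.
Divide row 1 by 3; eliminate column x2 from the other rows.
After both pivots, the entry at the obj-row, column s_2 is -1/9.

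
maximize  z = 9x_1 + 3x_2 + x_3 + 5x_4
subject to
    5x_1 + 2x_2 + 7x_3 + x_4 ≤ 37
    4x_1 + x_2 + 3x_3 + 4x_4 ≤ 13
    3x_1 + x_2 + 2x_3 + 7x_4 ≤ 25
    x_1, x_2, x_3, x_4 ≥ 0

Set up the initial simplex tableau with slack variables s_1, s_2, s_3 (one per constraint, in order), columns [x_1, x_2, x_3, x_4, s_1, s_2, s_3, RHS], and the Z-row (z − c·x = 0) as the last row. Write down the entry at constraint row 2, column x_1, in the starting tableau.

4

Constraint 2 has coefficient 4 on x_1.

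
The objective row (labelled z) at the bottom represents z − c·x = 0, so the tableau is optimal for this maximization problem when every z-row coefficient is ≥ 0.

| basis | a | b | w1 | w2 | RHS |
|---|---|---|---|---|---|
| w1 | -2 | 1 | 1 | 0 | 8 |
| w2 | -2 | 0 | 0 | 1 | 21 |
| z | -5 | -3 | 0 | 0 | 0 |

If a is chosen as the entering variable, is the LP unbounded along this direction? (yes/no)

yes

Every constraint-row entry in column a is ≤ 0, so increasing a is unbounded.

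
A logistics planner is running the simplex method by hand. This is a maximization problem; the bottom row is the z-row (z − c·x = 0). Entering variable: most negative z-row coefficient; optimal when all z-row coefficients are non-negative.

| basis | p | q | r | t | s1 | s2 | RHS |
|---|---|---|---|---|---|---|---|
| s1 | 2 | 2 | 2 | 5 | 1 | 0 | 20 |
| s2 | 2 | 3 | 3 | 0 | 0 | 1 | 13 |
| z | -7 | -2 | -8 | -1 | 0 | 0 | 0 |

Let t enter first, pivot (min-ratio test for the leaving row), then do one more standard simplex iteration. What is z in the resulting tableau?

554/15

Ratio test on column t — row 1: 20/5 = 4; row 2: entry 0 ≤ 0. Minimum is 4 at row 1 (s1 leaves); pivot element 5.
Pivot on row 1; the z-row RHS becomes 0 − (-1)·4 = 4.
Next entering variable (most negative z-row entry -38/5): r.
Ratio test on column r — row 1: 4/(2/5) = 10; row 2: 13/3 = 13/3. Minimum is 13/3 at row 2 (s2 leaves); pivot element 3.
After the second pivot the z-row RHS is 4 − (-38/5)·(13/3) = 554/15.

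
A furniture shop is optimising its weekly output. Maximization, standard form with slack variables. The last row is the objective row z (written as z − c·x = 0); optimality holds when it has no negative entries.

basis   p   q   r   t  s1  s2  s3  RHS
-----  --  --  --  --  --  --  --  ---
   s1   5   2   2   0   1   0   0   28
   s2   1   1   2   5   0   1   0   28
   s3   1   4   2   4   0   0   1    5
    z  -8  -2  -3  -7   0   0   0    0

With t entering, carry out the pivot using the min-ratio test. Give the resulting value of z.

Ratio test on column t — row 1: entry 0 ≤ 0; row 2: 28/5 = 28/5; row 3: 5/4 = 5/4. Minimum is 5/4 at row 3 (s3 leaves); pivot element 4.
Pivot on row 3; the z-row RHS becomes 0 − (-7)·(5/4) = 35/4.

35/4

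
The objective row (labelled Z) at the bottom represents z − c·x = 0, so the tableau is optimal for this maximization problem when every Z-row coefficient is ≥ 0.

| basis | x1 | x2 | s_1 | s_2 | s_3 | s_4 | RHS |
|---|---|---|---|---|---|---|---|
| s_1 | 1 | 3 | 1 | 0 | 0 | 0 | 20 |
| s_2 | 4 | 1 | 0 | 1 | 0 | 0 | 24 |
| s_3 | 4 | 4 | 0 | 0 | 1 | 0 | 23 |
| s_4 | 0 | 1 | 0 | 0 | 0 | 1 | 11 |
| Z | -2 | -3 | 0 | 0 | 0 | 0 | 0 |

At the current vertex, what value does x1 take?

x1 is not in the basis, so in the current basic feasible solution x1 = 0.

0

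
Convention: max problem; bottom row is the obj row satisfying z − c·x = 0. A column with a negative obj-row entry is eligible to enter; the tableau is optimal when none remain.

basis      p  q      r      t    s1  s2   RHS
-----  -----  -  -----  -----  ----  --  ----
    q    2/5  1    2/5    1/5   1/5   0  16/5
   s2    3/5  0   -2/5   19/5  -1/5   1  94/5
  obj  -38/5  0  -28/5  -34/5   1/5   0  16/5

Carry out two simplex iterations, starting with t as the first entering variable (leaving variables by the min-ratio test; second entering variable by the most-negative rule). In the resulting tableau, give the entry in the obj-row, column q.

Ratio test on column t — row 1: (16/5)/(1/5) = 16; row 2: (94/5)/(19/5) = 94/19. Minimum is 94/19 at row 2 (s2 leaves); pivot element 19/5.
Divide row 2 by 19/5; eliminate column t from the other rows.
Second iteration: most negative obj-row entry is -124/19 in column p, so p enters.
Ratio test on column p — row 1: (42/19)/(7/19) = 6; row 2: (94/19)/(3/19) = 94/3. Minimum is 6 at row 1 (q leaves); pivot element 7/19.
Divide row 1 by 7/19; eliminate column p from the other rows.
After both pivots, the entry at the obj-row, column q is 124/7.

124/7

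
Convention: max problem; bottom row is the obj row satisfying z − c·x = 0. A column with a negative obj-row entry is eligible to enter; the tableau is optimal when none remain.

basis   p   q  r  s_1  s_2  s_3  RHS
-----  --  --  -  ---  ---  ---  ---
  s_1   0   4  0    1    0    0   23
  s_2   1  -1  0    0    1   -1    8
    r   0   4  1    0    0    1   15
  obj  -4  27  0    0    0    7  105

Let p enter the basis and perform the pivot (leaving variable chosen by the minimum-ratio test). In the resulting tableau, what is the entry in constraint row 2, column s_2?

Ratio test on column p — row 1: entry 0 ≤ 0; row 2: 8/1 = 8; row 3: entry 0 ≤ 0. Minimum is 8 at row 2 (s_2 leaves); pivot element 1.
Divide row 2 by 1; eliminate column p from the other rows.
In the new row 2, the s_2 entry is the old entry divided by the pivot: 1/1 = 1.

1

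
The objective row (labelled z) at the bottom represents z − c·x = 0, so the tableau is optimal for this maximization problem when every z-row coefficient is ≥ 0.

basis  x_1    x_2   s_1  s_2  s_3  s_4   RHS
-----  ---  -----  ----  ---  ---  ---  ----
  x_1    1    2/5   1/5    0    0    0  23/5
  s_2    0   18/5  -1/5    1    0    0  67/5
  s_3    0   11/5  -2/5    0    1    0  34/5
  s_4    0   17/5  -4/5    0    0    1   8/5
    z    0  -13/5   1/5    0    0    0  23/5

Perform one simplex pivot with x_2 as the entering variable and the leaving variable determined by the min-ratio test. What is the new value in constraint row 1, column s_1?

5/17

Ratio test on column x_2 — row 1: (23/5)/(2/5) = 23/2; row 2: (67/5)/(18/5) = 67/18; row 3: (34/5)/(11/5) = 34/11; row 4: (8/5)/(17/5) = 8/17. Minimum is 8/17 at row 4 (s_4 leaves); pivot element 17/5.
Divide row 4 by 17/5; eliminate column x_2 from the other rows.
Row 1 update in column s_1: 1/5 − (2/5)·(-4/17) = 5/17.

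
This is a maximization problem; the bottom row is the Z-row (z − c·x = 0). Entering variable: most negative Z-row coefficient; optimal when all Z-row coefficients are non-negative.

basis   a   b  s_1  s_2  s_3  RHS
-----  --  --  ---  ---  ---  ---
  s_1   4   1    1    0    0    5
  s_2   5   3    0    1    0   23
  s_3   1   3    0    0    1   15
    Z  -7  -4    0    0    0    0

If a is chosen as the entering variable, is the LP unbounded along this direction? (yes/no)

no

Column a has positive entries in row(s) 1, 2, 3, so the ratio test bounds it — not unbounded.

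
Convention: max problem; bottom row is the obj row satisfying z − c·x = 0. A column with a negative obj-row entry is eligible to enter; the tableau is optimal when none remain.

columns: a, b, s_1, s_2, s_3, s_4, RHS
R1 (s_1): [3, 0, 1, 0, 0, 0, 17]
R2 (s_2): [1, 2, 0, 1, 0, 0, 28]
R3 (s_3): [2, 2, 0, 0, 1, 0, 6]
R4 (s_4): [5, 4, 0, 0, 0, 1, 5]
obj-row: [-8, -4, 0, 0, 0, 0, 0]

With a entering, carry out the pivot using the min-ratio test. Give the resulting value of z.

Ratio test on column a — row 1: 17/3 = 17/3; row 2: 28/1 = 28; row 3: 6/2 = 3; row 4: 5/5 = 1. Minimum is 1 at row 4 (s_4 leaves); pivot element 5.
Pivot on row 4; the obj-row RHS becomes 0 − (-8)·1 = 8.

8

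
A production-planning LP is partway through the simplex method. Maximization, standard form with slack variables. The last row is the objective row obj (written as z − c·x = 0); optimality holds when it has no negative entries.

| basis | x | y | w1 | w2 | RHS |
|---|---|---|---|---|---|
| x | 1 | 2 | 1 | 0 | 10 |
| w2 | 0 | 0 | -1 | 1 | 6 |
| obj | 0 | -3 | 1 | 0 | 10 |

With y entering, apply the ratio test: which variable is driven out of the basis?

x

Column y entries and ratios — x: 10/2 = 5; w2: 0 ≤ 0, skip.
Smallest ratio is 5 in the row of x, so x leaves.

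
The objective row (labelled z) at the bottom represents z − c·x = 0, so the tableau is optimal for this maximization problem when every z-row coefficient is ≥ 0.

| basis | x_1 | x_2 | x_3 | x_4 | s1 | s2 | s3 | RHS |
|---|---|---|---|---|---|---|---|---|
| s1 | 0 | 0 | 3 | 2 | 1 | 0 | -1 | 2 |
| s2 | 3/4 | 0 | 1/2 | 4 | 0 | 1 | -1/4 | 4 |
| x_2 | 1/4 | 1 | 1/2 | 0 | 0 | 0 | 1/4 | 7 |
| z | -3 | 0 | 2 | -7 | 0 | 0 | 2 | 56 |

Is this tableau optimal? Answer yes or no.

no

The z-row has a negative entry -7 in column x_4, so it is not optimal.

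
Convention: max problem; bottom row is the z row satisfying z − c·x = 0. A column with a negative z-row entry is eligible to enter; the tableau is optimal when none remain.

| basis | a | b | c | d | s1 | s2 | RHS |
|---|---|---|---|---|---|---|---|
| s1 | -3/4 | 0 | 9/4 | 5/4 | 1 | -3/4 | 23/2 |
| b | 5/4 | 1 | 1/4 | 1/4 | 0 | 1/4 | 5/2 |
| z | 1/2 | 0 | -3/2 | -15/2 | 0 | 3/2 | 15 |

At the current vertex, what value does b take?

b is basic (row 2); its value is the RHS of that row, 5/2.

5/2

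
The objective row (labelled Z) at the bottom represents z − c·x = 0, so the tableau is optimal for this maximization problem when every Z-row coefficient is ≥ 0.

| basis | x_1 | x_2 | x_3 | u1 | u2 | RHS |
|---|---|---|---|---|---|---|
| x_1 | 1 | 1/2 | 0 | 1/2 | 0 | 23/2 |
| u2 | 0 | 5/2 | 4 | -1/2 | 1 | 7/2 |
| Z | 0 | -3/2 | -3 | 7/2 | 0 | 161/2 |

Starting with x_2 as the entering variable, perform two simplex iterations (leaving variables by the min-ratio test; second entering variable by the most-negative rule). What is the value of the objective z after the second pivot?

665/8

Ratio test on column x_2 — row 1: (23/2)/(1/2) = 23; row 2: (7/2)/(5/2) = 7/5. Minimum is 7/5 at row 2 (u2 leaves); pivot element 5/2.
Pivot on row 2; the Z-row RHS becomes 161/2 − (-3/2)·(7/5) = 413/5.
Next entering variable (most negative Z-row entry -3/5): x_3.
Ratio test on column x_3 — row 1: entry -4/5 ≤ 0; row 2: (7/5)/(8/5) = 7/8. Minimum is 7/8 at row 2 (x_2 leaves); pivot element 8/5.
After the second pivot the Z-row RHS is 413/5 − (-3/5)·(7/8) = 665/8.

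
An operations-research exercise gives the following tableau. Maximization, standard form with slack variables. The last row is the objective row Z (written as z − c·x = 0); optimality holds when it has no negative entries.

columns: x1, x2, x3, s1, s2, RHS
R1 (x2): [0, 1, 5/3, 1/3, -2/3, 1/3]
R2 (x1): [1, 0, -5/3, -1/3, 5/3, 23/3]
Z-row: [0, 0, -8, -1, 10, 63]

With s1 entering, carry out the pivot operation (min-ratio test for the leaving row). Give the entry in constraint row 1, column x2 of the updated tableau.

Ratio test on column s1 — row 1: (1/3)/(1/3) = 1; row 2: entry -1/3 ≤ 0. Minimum is 1 at row 1 (x2 leaves); pivot element 1/3.
Divide row 1 by 1/3; eliminate column s1 from the other rows.
In the new row 1, the x2 entry is the old entry divided by the pivot: 1/(1/3) = 3.

3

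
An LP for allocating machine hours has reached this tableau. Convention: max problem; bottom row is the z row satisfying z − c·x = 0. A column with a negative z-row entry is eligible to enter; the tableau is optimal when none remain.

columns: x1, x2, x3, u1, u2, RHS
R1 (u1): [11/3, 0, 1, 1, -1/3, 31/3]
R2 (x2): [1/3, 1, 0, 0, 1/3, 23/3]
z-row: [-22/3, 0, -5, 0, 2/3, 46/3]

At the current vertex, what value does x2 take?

23/3

x2 is basic (row 2); its value is the RHS of that row, 23/3.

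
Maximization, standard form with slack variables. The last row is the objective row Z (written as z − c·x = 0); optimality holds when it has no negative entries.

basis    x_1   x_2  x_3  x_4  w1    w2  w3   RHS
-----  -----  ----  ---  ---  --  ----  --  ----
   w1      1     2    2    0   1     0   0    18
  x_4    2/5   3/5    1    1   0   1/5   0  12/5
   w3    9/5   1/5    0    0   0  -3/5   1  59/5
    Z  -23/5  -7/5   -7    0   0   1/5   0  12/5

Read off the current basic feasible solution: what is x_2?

x_2 is not in the basis, so in the current basic feasible solution x_2 = 0.

0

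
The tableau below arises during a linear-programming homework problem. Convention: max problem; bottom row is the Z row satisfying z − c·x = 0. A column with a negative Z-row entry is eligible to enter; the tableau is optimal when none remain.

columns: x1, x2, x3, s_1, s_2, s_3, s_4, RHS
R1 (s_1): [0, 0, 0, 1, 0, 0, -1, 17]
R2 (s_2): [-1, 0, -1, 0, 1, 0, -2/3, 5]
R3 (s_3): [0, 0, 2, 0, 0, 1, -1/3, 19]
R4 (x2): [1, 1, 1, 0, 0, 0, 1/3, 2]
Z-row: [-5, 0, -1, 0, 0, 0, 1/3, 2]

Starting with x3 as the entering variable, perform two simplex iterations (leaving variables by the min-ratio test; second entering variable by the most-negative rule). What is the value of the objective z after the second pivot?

Ratio test on column x3 — row 1: entry 0 ≤ 0; row 2: entry -1 ≤ 0; row 3: 19/2 = 19/2; row 4: 2/1 = 2. Minimum is 2 at row 4 (x2 leaves); pivot element 1.
Pivot on row 4; the Z-row RHS becomes 2 − (-1)·2 = 4.
Next entering variable (most negative Z-row entry -4): x1.
Ratio test on column x1 — row 1: entry 0 ≤ 0; row 2: entry 0 ≤ 0; row 3: entry -2 ≤ 0; row 4: 2/1 = 2. Minimum is 2 at row 4 (x3 leaves); pivot element 1.
After the second pivot the Z-row RHS is 4 − (-4)·2 = 12.

12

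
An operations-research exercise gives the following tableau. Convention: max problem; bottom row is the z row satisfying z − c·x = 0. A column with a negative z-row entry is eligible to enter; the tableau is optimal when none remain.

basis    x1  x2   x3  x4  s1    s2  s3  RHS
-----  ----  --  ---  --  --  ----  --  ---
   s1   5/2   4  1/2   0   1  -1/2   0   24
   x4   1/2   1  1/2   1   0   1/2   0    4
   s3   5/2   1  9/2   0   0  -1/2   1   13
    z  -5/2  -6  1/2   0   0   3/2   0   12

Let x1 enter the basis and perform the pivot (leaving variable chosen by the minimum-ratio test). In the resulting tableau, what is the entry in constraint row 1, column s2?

0

Ratio test on column x1 — row 1: 24/(5/2) = 48/5; row 2: 4/(1/2) = 8; row 3: 13/(5/2) = 26/5. Minimum is 26/5 at row 3 (s3 leaves); pivot element 5/2.
Divide row 3 by 5/2; eliminate column x1 from the other rows.
Row 1 update in column s2: -1/2 − (5/2)·(-1/5) = 0.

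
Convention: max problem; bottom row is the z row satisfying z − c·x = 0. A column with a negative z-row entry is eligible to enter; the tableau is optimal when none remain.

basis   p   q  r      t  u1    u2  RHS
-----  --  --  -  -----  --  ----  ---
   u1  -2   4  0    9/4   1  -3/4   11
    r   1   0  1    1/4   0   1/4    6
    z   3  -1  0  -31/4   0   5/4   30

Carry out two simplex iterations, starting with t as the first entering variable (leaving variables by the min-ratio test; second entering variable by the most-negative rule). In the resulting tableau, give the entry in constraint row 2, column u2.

3/11

Ratio test on column t — row 1: 11/(9/4) = 44/9; row 2: 6/(1/4) = 24. Minimum is 44/9 at row 1 (u1 leaves); pivot element 9/4.
Divide row 1 by 9/4; eliminate column t from the other rows.
Second iteration: most negative z-row entry is -35/9 in column p, so p enters.
Ratio test on column p — row 1: entry -8/9 ≤ 0; row 2: (43/9)/(11/9) = 43/11. Minimum is 43/11 at row 2 (r leaves); pivot element 11/9.
Divide row 2 by 11/9; eliminate column p from the other rows.
After both pivots, the entry at constraint row 2, column u2 is 3/11.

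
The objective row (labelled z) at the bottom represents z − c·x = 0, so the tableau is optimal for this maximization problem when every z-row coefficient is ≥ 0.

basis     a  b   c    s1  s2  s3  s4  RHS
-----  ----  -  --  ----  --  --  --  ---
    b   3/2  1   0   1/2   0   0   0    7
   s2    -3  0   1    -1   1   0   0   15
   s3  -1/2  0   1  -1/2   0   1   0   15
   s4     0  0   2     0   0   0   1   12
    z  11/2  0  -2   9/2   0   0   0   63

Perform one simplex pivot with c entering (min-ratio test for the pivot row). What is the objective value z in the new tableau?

Ratio test on column c — row 1: entry 0 ≤ 0; row 2: 15/1 = 15; row 3: 15/1 = 15; row 4: 12/2 = 6. Minimum is 6 at row 4 (s4 leaves); pivot element 2.
Pivot on row 4; the z-row RHS becomes 63 − (-2)·6 = 75.

75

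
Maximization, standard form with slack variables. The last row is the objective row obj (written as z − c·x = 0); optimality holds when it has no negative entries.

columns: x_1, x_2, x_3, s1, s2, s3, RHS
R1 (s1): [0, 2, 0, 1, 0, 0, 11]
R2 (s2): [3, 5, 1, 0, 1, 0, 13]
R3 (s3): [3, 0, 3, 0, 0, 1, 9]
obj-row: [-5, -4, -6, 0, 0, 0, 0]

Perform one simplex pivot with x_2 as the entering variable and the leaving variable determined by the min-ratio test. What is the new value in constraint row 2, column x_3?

1/5

Ratio test on column x_2 — row 1: 11/2 = 11/2; row 2: 13/5 = 13/5; row 3: entry 0 ≤ 0. Minimum is 13/5 at row 2 (s2 leaves); pivot element 5.
Divide row 2 by 5; eliminate column x_2 from the other rows.
In the new row 2, the x_3 entry is the old entry divided by the pivot: 1/5 = 1/5.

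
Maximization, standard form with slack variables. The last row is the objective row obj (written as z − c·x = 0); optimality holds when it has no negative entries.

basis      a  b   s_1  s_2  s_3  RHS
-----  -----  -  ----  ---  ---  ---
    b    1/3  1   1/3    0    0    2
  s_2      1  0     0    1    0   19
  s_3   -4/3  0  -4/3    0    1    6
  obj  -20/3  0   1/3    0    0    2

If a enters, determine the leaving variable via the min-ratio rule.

Column a entries and ratios — b: 2/(1/3) = 6; s_2: 19/1 = 19; s_3: -4/3 ≤ 0, skip.
Smallest ratio is 6 in the row of b, so b leaves.

b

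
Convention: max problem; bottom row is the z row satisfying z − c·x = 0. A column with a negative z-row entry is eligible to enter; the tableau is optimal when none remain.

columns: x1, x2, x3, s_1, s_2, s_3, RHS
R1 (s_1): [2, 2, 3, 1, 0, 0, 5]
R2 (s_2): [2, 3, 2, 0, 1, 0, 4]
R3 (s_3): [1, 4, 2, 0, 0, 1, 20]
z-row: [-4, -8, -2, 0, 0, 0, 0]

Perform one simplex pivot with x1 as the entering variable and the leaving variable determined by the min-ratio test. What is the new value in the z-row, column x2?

Ratio test on column x1 — row 1: 5/2 = 5/2; row 2: 4/2 = 2; row 3: 20/1 = 20. Minimum is 2 at row 2 (s_2 leaves); pivot element 2.
Divide row 2 by 2; eliminate column x1 from the other rows.
z-row update in column x2: -8 − (-4)·(3/2) = -2.

-2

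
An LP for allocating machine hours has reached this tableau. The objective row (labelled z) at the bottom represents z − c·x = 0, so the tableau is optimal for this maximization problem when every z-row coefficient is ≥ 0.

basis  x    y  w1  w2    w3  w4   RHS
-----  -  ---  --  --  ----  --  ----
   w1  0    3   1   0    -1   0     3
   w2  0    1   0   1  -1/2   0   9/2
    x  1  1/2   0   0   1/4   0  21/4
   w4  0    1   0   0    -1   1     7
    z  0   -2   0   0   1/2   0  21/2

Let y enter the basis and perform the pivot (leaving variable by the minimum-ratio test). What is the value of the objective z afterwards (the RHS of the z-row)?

25/2

Ratio test on column y — row 1: 3/3 = 1; row 2: (9/2)/1 = 9/2; row 3: (21/4)/(1/2) = 21/2; row 4: 7/1 = 7. Minimum is 1 at row 1 (w1 leaves); pivot element 3.
Pivot on row 1; the z-row RHS becomes 21/2 − (-2)·1 = 25/2.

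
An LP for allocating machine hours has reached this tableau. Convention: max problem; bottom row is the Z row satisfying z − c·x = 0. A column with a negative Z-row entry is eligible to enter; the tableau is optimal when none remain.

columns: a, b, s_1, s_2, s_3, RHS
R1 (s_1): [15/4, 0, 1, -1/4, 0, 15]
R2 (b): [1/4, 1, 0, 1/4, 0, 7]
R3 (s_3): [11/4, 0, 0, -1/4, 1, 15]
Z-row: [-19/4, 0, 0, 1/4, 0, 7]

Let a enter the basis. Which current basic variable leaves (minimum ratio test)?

s_1

Column a entries and ratios — s_1: 15/(15/4) = 4; b: 7/(1/4) = 28; s_3: 15/(11/4) = 60/11.
Smallest ratio is 4 in the row of s_1, so s_1 leaves.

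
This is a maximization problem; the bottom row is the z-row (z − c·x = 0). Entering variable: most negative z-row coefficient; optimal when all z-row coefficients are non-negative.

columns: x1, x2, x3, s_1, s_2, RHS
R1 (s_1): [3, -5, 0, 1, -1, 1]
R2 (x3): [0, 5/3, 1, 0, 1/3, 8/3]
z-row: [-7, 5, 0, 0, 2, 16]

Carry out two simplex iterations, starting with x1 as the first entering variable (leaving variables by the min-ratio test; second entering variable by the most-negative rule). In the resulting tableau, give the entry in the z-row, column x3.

Ratio test on column x1 — row 1: 1/3 = 1/3; row 2: entry 0 ≤ 0. Minimum is 1/3 at row 1 (s_1 leaves); pivot element 3.
Divide row 1 by 3; eliminate column x1 from the other rows.
Second iteration: most negative z-row entry is -20/3 in column x2, so x2 enters.
Ratio test on column x2 — row 1: entry -5/3 ≤ 0; row 2: (8/3)/(5/3) = 8/5. Minimum is 8/5 at row 2 (x3 leaves); pivot element 5/3.
Divide row 2 by 5/3; eliminate column x2 from the other rows.
After both pivots, the entry at the z-row, column x3 is 4.

4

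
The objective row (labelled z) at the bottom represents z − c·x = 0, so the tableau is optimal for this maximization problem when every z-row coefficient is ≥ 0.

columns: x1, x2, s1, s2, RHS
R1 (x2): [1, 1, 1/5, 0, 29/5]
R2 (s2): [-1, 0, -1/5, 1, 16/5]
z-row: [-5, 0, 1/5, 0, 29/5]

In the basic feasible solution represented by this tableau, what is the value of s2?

s2 is basic (row 2); its value is the RHS of that row, 16/5.

16/5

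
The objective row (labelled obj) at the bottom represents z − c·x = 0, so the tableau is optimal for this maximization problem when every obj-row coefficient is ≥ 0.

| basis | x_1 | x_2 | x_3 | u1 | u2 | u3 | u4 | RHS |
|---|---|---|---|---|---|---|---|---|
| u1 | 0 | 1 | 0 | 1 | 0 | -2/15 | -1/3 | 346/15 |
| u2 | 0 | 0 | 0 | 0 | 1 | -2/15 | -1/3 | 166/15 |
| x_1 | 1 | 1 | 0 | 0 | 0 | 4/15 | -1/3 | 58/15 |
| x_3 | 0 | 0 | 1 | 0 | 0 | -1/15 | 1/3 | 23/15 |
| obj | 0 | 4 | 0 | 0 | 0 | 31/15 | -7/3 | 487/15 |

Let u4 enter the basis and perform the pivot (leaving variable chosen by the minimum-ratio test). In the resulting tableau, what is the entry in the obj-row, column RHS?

Ratio test on column u4 — row 1: entry -1/3 ≤ 0; row 2: entry -1/3 ≤ 0; row 3: entry -1/3 ≤ 0; row 4: (23/15)/(1/3) = 23/5. Minimum is 23/5 at row 4 (x_3 leaves); pivot element 1/3.
Divide row 4 by 1/3; eliminate column u4 from the other rows.
obj-row update in column RHS: 487/15 − (-7/3)·(23/5) = 216/5.

216/5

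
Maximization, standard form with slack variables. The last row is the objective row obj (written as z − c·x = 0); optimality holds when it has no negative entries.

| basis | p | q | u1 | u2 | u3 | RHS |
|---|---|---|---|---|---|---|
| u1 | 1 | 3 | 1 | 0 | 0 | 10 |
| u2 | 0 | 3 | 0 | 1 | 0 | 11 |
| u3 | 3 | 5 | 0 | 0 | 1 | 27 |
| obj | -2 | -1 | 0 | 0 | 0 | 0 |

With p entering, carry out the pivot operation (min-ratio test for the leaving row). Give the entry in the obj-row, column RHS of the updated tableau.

18

Ratio test on column p — row 1: 10/1 = 10; row 2: entry 0 ≤ 0; row 3: 27/3 = 9. Minimum is 9 at row 3 (u3 leaves); pivot element 3.
Divide row 3 by 3; eliminate column p from the other rows.
obj-row update in column RHS: 0 − (-2)·9 = 18.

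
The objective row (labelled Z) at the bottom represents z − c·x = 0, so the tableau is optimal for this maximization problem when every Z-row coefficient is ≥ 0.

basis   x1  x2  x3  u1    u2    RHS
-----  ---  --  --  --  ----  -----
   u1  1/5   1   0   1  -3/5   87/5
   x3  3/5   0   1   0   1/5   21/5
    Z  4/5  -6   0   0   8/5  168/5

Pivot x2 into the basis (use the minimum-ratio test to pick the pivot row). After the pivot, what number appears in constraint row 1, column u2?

Ratio test on column x2 — row 1: (87/5)/1 = 87/5; row 2: entry 0 ≤ 0. Minimum is 87/5 at row 1 (u1 leaves); pivot element 1.
Divide row 1 by 1; eliminate column x2 from the other rows.
In the new row 1, the u2 entry is the old entry divided by the pivot: (-3/5)/1 = -3/5.

-3/5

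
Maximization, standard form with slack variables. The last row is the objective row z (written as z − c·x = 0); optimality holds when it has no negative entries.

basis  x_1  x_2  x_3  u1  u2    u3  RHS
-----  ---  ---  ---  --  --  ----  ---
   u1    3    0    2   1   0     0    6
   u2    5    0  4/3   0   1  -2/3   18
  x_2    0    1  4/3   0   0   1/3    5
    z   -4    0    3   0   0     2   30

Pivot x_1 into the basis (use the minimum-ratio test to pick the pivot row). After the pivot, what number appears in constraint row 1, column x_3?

2/3

Ratio test on column x_1 — row 1: 6/3 = 2; row 2: 18/5 = 18/5; row 3: entry 0 ≤ 0. Minimum is 2 at row 1 (u1 leaves); pivot element 3.
Divide row 1 by 3; eliminate column x_1 from the other rows.
In the new row 1, the x_3 entry is the old entry divided by the pivot: 2/3 = 2/3.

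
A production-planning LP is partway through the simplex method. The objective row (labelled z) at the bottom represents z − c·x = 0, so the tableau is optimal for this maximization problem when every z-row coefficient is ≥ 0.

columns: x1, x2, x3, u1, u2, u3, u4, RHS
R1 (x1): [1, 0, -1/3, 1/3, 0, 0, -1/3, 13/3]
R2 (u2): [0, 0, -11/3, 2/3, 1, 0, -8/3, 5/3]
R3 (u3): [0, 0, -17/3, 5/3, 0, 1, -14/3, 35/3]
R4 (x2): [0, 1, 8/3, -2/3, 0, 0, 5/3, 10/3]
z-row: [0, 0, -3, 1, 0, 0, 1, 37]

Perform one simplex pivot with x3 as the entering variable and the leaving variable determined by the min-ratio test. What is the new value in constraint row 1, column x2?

Ratio test on column x3 — row 1: entry -1/3 ≤ 0; row 2: entry -11/3 ≤ 0; row 3: entry -17/3 ≤ 0; row 4: (10/3)/(8/3) = 5/4. Minimum is 5/4 at row 4 (x2 leaves); pivot element 8/3.
Divide row 4 by 8/3; eliminate column x3 from the other rows.
Row 1 update in column x2: 0 − (-1/3)·(3/8) = 1/8.

1/8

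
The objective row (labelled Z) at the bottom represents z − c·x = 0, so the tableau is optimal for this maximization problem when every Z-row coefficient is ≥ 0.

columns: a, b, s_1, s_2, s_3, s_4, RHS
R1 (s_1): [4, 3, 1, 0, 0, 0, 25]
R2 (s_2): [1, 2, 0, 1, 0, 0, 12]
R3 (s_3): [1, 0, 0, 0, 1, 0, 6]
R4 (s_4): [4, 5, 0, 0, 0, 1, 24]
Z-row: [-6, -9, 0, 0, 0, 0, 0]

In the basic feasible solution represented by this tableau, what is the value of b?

b is not in the basis, so in the current basic feasible solution b = 0.

0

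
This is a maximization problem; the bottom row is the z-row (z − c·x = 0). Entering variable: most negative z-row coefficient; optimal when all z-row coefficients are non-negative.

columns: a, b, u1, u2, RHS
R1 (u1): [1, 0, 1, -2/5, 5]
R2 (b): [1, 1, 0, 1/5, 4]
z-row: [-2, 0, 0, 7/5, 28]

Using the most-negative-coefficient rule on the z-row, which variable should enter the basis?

a

Negative z-row entries: a: -2.
The most negative is -2 in column a, so a enters.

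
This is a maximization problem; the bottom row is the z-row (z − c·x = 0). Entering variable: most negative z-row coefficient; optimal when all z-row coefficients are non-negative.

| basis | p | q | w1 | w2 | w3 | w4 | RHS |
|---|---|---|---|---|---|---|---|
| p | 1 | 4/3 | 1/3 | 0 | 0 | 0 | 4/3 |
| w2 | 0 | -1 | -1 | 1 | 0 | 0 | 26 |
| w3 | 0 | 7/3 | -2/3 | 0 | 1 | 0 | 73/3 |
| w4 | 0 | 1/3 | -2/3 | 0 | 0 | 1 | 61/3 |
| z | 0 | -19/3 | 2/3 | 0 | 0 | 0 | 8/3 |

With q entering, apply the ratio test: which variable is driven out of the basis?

Column q entries and ratios — p: (4/3)/(4/3) = 1; w2: -1 ≤ 0, skip; w3: (73/3)/(7/3) = 73/7; w4: (61/3)/(1/3) = 61.
Smallest ratio is 1 in the row of p, so p leaves.

p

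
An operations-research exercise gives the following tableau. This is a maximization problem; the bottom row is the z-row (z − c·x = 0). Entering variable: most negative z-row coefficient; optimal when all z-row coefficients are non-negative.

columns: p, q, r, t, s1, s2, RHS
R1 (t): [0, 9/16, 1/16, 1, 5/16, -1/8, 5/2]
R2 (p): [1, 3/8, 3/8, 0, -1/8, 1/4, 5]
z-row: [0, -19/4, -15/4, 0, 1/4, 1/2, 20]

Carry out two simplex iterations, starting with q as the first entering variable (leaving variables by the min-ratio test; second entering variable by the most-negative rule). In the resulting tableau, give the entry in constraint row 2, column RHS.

Ratio test on column q — row 1: (5/2)/(9/16) = 40/9; row 2: 5/(3/8) = 40/3. Minimum is 40/9 at row 1 (t leaves); pivot element 9/16.
Divide row 1 by 9/16; eliminate column q from the other rows.
Second iteration: most negative z-row entry is -29/9 in column r, so r enters.
Ratio test on column r — row 1: (40/9)/(1/9) = 40; row 2: (10/3)/(1/3) = 10. Minimum is 10 at row 2 (p leaves); pivot element 1/3.
Divide row 2 by 1/3; eliminate column r from the other rows.
After both pivots, the entry at constraint row 2, column RHS is 10.

10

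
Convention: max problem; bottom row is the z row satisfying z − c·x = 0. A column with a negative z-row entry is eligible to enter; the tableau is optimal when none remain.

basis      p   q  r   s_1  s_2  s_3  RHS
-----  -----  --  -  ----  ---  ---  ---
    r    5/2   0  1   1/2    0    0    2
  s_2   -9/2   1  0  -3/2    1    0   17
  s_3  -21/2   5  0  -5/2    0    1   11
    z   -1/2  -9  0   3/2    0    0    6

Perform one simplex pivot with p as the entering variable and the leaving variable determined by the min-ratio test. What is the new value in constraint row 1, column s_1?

Ratio test on column p — row 1: 2/(5/2) = 4/5; row 2: entry -9/2 ≤ 0; row 3: entry -21/2 ≤ 0. Minimum is 4/5 at row 1 (r leaves); pivot element 5/2.
Divide row 1 by 5/2; eliminate column p from the other rows.
In the new row 1, the s_1 entry is the old entry divided by the pivot: (1/2)/(5/2) = 1/5.

1/5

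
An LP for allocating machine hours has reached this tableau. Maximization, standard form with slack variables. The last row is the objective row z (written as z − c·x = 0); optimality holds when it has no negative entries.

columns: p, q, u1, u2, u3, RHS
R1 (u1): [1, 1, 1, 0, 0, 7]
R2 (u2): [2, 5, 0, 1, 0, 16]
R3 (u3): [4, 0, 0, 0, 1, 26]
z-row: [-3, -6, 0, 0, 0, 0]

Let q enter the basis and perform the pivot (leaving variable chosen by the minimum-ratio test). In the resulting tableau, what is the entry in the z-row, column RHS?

Ratio test on column q — row 1: 7/1 = 7; row 2: 16/5 = 16/5; row 3: entry 0 ≤ 0. Minimum is 16/5 at row 2 (u2 leaves); pivot element 5.
Divide row 2 by 5; eliminate column q from the other rows.
z-row update in column RHS: 0 − (-6)·(16/5) = 96/5.

96/5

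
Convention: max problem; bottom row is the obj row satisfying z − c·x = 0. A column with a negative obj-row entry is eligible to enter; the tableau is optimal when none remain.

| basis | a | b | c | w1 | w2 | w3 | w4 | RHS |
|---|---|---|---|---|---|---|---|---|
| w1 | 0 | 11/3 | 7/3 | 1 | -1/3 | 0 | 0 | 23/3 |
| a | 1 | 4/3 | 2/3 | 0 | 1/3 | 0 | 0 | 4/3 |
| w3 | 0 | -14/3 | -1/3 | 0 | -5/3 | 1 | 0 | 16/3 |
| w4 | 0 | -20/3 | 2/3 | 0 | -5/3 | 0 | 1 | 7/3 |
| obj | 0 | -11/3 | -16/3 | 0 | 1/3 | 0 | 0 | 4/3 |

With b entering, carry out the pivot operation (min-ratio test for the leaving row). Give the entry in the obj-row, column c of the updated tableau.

Ratio test on column b — row 1: (23/3)/(11/3) = 23/11; row 2: (4/3)/(4/3) = 1; row 3: entry -14/3 ≤ 0; row 4: entry -20/3 ≤ 0. Minimum is 1 at row 2 (a leaves); pivot element 4/3.
Divide row 2 by 4/3; eliminate column b from the other rows.
obj-row update in column c: -16/3 − (-11/3)·(1/2) = -7/2.

-7/2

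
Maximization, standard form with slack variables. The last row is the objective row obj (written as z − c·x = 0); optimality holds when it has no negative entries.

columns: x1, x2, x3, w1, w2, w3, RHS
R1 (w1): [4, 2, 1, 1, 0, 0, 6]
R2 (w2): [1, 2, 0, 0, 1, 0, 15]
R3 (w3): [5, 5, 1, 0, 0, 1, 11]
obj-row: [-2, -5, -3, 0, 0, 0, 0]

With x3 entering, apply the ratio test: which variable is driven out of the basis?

w1

Column x3 entries and ratios — w1: 6/1 = 6; w2: 0 ≤ 0, skip; w3: 11/1 = 11.
Smallest ratio is 6 in the row of w1, so w1 leaves.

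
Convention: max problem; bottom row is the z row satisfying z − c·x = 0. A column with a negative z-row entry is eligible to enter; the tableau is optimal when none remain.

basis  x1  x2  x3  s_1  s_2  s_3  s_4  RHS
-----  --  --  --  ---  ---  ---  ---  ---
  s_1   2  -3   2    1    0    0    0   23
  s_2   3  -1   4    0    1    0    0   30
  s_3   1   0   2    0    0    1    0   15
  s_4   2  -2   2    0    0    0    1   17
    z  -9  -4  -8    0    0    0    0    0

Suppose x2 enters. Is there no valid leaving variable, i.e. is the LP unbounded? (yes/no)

Every constraint-row entry in column x2 is ≤ 0, so increasing x2 is unbounded.

yes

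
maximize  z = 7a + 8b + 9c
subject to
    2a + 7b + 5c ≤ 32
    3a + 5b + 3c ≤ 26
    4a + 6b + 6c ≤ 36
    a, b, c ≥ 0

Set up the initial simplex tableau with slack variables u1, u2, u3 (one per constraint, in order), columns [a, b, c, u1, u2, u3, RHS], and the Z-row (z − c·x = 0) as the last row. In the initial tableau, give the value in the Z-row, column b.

-8

The Z-row carries the negated objective coefficients: the b entry is -8.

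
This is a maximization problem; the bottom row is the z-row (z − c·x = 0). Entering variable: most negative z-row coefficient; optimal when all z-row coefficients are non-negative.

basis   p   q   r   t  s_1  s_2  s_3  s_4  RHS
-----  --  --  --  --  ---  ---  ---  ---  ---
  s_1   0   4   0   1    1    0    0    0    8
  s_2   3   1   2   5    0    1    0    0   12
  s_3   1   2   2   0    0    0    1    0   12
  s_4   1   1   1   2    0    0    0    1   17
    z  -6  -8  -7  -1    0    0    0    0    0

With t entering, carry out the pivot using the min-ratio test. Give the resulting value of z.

12/5

Ratio test on column t — row 1: 8/1 = 8; row 2: 12/5 = 12/5; row 3: entry 0 ≤ 0; row 4: 17/2 = 17/2. Minimum is 12/5 at row 2 (s_2 leaves); pivot element 5.
Pivot on row 2; the z-row RHS becomes 0 − (-1)·(12/5) = 12/5.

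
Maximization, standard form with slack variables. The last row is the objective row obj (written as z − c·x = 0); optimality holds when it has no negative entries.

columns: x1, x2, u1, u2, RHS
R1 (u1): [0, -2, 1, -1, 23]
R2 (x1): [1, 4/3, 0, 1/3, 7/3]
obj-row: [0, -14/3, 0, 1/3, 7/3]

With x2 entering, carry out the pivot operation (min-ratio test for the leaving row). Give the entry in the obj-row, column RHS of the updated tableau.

21/2

Ratio test on column x2 — row 1: entry -2 ≤ 0; row 2: (7/3)/(4/3) = 7/4. Minimum is 7/4 at row 2 (x1 leaves); pivot element 4/3.
Divide row 2 by 4/3; eliminate column x2 from the other rows.
obj-row update in column RHS: 7/3 − (-14/3)·(7/4) = 21/2.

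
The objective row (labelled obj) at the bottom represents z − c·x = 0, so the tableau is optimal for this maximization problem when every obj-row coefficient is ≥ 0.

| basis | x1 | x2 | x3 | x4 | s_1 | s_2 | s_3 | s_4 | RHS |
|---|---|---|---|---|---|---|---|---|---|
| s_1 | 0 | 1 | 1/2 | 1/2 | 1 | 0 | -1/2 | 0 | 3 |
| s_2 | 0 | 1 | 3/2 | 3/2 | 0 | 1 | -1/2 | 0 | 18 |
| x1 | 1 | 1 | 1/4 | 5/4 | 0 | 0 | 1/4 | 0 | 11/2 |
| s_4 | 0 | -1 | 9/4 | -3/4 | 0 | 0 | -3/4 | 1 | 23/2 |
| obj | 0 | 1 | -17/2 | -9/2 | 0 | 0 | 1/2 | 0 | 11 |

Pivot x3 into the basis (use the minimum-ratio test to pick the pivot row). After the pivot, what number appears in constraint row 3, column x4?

Ratio test on column x3 — row 1: 3/(1/2) = 6; row 2: 18/(3/2) = 12; row 3: (11/2)/(1/4) = 22; row 4: (23/2)/(9/4) = 46/9. Minimum is 46/9 at row 4 (s_4 leaves); pivot element 9/4.
Divide row 4 by 9/4; eliminate column x3 from the other rows.
Row 3 update in column x4: 5/4 − (1/4)·(-1/3) = 4/3.

4/3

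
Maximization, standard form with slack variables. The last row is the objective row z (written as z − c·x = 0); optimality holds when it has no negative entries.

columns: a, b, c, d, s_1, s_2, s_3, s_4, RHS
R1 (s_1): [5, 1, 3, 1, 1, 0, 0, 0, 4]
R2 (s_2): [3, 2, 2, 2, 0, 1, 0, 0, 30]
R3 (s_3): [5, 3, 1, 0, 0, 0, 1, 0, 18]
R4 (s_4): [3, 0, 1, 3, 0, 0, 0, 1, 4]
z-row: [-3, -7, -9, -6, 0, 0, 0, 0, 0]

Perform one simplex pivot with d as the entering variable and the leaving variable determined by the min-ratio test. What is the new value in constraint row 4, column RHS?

Ratio test on column d — row 1: 4/1 = 4; row 2: 30/2 = 15; row 3: entry 0 ≤ 0; row 4: 4/3 = 4/3. Minimum is 4/3 at row 4 (s_4 leaves); pivot element 3.
Divide row 4 by 3; eliminate column d from the other rows.
In the new row 4, the RHS entry is the old entry divided by the pivot: 4/3 = 4/3.

4/3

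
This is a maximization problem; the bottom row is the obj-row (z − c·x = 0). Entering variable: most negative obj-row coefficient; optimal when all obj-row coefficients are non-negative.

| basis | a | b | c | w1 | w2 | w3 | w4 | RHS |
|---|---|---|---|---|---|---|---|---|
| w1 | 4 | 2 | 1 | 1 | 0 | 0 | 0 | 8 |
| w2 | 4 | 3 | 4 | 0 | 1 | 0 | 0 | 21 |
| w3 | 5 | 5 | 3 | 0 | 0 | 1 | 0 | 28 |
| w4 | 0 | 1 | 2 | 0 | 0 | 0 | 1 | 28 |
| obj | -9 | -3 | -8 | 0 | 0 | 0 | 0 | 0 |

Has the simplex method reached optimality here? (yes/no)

The obj-row has a negative entry -9 in column a, so it is not optimal.

no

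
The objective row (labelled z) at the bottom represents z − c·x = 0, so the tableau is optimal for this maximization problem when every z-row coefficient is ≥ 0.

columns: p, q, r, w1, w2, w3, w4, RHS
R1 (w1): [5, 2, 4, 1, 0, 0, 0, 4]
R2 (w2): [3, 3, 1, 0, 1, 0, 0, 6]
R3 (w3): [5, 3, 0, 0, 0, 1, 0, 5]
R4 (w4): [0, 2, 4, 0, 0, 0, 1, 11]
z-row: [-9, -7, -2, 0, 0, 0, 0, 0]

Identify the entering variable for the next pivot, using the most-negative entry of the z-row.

Negative z-row entries: p: -9, q: -7, r: -2.
The most negative is -9 in column p, so p enters.

p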